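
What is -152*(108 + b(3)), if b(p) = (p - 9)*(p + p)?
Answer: -10944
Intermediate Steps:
b(p) = 2*p*(-9 + p) (b(p) = (-9 + p)*(2*p) = 2*p*(-9 + p))
-152*(108 + b(3)) = -152*(108 + 2*3*(-9 + 3)) = -152*(108 + 2*3*(-6)) = -152*(108 - 36) = -152*72 = -10944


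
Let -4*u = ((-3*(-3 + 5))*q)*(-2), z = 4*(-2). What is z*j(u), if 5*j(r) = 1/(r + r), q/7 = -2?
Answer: -2/105 ≈ -0.019048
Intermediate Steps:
q = -14 (q = 7*(-2) = -14)
z = -8
u = 42 (u = --3*(-3 + 5)*(-14)*(-2)/4 = --3*2*(-14)*(-2)/4 = -(-6*(-14))*(-2)/4 = -21*(-2) = -¼*(-168) = 42)
j(r) = 1/(10*r) (j(r) = 1/(5*(r + r)) = 1/(5*((2*r))) = (1/(2*r))/5 = 1/(10*r))
z*j(u) = -4/(5*42) = -8*1/420 = -2/105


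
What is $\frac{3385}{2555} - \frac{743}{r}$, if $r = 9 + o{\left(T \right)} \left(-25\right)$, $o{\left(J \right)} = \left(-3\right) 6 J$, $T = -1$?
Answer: $\frac{96890}{32193} \approx 3.0097$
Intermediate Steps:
$o{\left(J \right)} = - 18 J$
$r = -441$ ($r = 9 + \left(-18\right) \left(-1\right) \left(-25\right) = 9 + 18 \left(-25\right) = 9 - 450 = -441$)
$\frac{3385}{2555} - \frac{743}{r} = \frac{3385}{2555} - \frac{743}{-441} = 3385 \cdot \frac{1}{2555} - - \frac{743}{441} = \frac{677}{511} + \frac{743}{441} = \frac{96890}{32193}$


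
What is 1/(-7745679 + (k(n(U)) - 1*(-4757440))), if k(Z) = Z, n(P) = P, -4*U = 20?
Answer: -1/2988244 ≈ -3.3464e-7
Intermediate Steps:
U = -5 (U = -1/4*20 = -5)
1/(-7745679 + (k(n(U)) - 1*(-4757440))) = 1/(-7745679 + (-5 - 1*(-4757440))) = 1/(-7745679 + (-5 + 4757440)) = 1/(-7745679 + 4757435) = 1/(-2988244) = -1/2988244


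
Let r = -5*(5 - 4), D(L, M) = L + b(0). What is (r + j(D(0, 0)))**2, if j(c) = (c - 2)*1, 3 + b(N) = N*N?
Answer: 100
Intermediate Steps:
b(N) = -3 + N**2 (b(N) = -3 + N*N = -3 + N**2)
D(L, M) = -3 + L (D(L, M) = L + (-3 + 0**2) = L + (-3 + 0) = L - 3 = -3 + L)
j(c) = -2 + c (j(c) = (-2 + c)*1 = -2 + c)
r = -5 (r = -5*1 = -5)
(r + j(D(0, 0)))**2 = (-5 + (-2 + (-3 + 0)))**2 = (-5 + (-2 - 3))**2 = (-5 - 5)**2 = (-10)**2 = 100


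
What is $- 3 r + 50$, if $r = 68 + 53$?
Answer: $-313$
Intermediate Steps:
$r = 121$
$- 3 r + 50 = \left(-3\right) 121 + 50 = -363 + 50 = -313$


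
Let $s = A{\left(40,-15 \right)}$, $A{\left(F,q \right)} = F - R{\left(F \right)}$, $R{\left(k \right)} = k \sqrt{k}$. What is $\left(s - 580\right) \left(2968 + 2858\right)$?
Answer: $-3146040 - 466080 \sqrt{10} \approx -4.6199 \cdot 10^{6}$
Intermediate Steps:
$R{\left(k \right)} = k^{\frac{3}{2}}$
$A{\left(F,q \right)} = F - F^{\frac{3}{2}}$
$s = 40 - 80 \sqrt{10}$ ($s = 40 - 40^{\frac{3}{2}} = 40 - 80 \sqrt{10} \approx -212.98$)
$\left(s - 580\right) \left(2968 + 2858\right) = \left(\left(40 - 80 \sqrt{10}\right) - 580\right) \left(2968 + 2858\right) = \left(-540 - 80 \sqrt{10}\right) 5826 = -3146040 - 466080 \sqrt{10}$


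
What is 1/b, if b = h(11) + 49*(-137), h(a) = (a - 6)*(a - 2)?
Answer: -1/6668 ≈ -0.00014997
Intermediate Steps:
h(a) = (-6 + a)*(-2 + a)
b = -6668 (b = (12 + 11² - 8*11) + 49*(-137) = (12 + 121 - 88) - 6713 = 45 - 6713 = -6668)
1/b = 1/(-6668) = -1/6668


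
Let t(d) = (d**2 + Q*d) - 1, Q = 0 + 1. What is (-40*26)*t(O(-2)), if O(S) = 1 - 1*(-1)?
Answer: -5200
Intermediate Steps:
Q = 1
O(S) = 2 (O(S) = 1 + 1 = 2)
t(d) = -1 + d + d**2 (t(d) = (d**2 + 1*d) - 1 = (d**2 + d) - 1 = (d + d**2) - 1 = -1 + d + d**2)
(-40*26)*t(O(-2)) = (-40*26)*(-1 + 2 + 2**2) = -1040*(-1 + 2 + 4) = -1040*5 = -5200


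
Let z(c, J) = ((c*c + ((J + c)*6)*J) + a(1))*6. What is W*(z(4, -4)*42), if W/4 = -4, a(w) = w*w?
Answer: -68544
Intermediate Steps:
a(w) = w**2
W = -16 (W = 4*(-4) = -16)
z(c, J) = 6 + 6*c**2 + 6*J*(6*J + 6*c) (z(c, J) = ((c*c + ((J + c)*6)*J) + 1**2)*6 = ((c**2 + (6*J + 6*c)*J) + 1)*6 = ((c**2 + J*(6*J + 6*c)) + 1)*6 = (1 + c**2 + J*(6*J + 6*c))*6 = 6 + 6*c**2 + 6*J*(6*J + 6*c))
W*(z(4, -4)*42) = -16*(6 + 6*4**2 + 36*(-4)**2 + 36*(-4)*4)*42 = -16*(6 + 6*16 + 36*16 - 576)*42 = -16*(6 + 96 + 576 - 576)*42 = -1632*42 = -16*4284 = -68544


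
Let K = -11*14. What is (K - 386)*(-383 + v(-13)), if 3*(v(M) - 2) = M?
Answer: 208080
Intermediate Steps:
K = -154
v(M) = 2 + M/3
(K - 386)*(-383 + v(-13)) = (-154 - 386)*(-383 + (2 + (1/3)*(-13))) = -540*(-383 + (2 - 13/3)) = -540*(-383 - 7/3) = -540*(-1156/3) = 208080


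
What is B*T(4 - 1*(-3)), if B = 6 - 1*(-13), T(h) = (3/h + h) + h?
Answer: 1919/7 ≈ 274.14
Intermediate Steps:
T(h) = 2*h + 3/h (T(h) = (h + 3/h) + h = 2*h + 3/h)
B = 19 (B = 6 + 13 = 19)
B*T(4 - 1*(-3)) = 19*(2*(4 - 1*(-3)) + 3/(4 - 1*(-3))) = 19*(2*(4 + 3) + 3/(4 + 3)) = 19*(2*7 + 3/7) = 19*(14 + 3*(1/7)) = 19*(14 + 3/7) = 19*(101/7) = 1919/7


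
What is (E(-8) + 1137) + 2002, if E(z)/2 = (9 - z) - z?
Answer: 3189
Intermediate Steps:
E(z) = 18 - 4*z (E(z) = 2*((9 - z) - z) = 2*(9 - 2*z) = 18 - 4*z)
(E(-8) + 1137) + 2002 = ((18 - 4*(-8)) + 1137) + 2002 = ((18 + 32) + 1137) + 2002 = (50 + 1137) + 2002 = 1187 + 2002 = 3189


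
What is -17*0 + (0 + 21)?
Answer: 21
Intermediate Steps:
-17*0 + (0 + 21) = 0 + 21 = 21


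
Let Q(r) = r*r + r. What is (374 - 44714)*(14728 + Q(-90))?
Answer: -1008202920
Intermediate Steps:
Q(r) = r + r² (Q(r) = r² + r = r + r²)
(374 - 44714)*(14728 + Q(-90)) = (374 - 44714)*(14728 - 90*(1 - 90)) = -44340*(14728 - 90*(-89)) = -44340*(14728 + 8010) = -44340*22738 = -1008202920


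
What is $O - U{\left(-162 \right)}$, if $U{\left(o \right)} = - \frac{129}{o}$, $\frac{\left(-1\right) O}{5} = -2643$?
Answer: $\frac{713567}{54} \approx 13214.0$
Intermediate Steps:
$O = 13215$ ($O = \left(-5\right) \left(-2643\right) = 13215$)
$O - U{\left(-162 \right)} = 13215 - - \frac{129}{-162} = 13215 - \left(-129\right) \left(- \frac{1}{162}\right) = 13215 - \frac{43}{54} = \frac{713567}{54}$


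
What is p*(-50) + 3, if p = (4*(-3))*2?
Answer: 1203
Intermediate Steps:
p = -24 (p = -12*2 = -24)
p*(-50) + 3 = -24*(-50) + 3 = 1200 + 3 = 1203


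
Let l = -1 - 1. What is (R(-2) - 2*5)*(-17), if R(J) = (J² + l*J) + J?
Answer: 68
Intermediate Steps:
l = -2
R(J) = J² - J (R(J) = (J² - 2*J) + J = J² - J)
(R(-2) - 2*5)*(-17) = (-2*(-1 - 2) - 2*5)*(-17) = (-2*(-3) - 10)*(-17) = (6 - 10)*(-17) = -4*(-17) = 68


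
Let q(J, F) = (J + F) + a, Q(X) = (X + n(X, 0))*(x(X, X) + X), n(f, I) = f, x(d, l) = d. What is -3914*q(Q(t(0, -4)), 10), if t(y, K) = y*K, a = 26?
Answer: -140904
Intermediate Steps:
t(y, K) = K*y
Q(X) = 4*X² (Q(X) = (X + X)*(X + X) = (2*X)*(2*X) = 4*X²)
q(J, F) = 26 + F + J (q(J, F) = (J + F) + 26 = (F + J) + 26 = 26 + F + J)
-3914*q(Q(t(0, -4)), 10) = -3914*(26 + 10 + 4*(-4*0)²) = -3914*(26 + 10 + 4*0²) = -3914*(26 + 10 + 4*0) = -3914*(26 + 10 + 0) = -3914*36 = -140904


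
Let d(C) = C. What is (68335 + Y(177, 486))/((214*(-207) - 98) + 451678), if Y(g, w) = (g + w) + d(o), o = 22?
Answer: 34510/203641 ≈ 0.16946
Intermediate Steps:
Y(g, w) = 22 + g + w (Y(g, w) = (g + w) + 22 = 22 + g + w)
(68335 + Y(177, 486))/((214*(-207) - 98) + 451678) = (68335 + (22 + 177 + 486))/((214*(-207) - 98) + 451678) = (68335 + 685)/((-44298 - 98) + 451678) = 69020/(-44396 + 451678) = 69020/407282 = 69020*(1/407282) = 34510/203641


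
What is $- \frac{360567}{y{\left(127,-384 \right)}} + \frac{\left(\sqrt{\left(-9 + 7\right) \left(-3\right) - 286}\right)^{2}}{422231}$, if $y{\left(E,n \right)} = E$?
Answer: $- \frac{152242600537}{53623337} \approx -2839.1$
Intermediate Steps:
$- \frac{360567}{y{\left(127,-384 \right)}} + \frac{\left(\sqrt{\left(-9 + 7\right) \left(-3\right) - 286}\right)^{2}}{422231} = - \frac{360567}{127} + \frac{\left(\sqrt{\left(-9 + 7\right) \left(-3\right) - 286}\right)^{2}}{422231} = \left(-360567\right) \frac{1}{127} + \left(\sqrt{\left(-2\right) \left(-3\right) - 286}\right)^{2} \cdot \frac{1}{422231} = - \frac{360567}{127} + \left(\sqrt{6 - 286}\right)^{2} \cdot \frac{1}{422231} = - \frac{360567}{127} + \left(\sqrt{-280}\right)^{2} \cdot \frac{1}{422231} = - \frac{360567}{127} + \left(2 i \sqrt{70}\right)^{2} \cdot \frac{1}{422231} = - \frac{360567}{127} - \frac{280}{422231} = - \frac{152242600537}{53623337}$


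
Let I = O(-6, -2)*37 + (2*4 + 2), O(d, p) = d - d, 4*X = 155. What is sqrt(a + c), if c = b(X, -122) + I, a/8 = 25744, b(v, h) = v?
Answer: sqrt(824003)/2 ≈ 453.87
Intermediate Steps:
X = 155/4 (X = (1/4)*155 = 155/4 ≈ 38.750)
O(d, p) = 0
a = 205952 (a = 8*25744 = 205952)
I = 10 (I = 0*37 + (2*4 + 2) = 0 + (8 + 2) = 0 + 10 = 10)
c = 195/4 (c = 155/4 + 10 = 195/4 ≈ 48.750)
sqrt(a + c) = sqrt(205952 + 195/4) = sqrt(824003/4) = sqrt(824003)/2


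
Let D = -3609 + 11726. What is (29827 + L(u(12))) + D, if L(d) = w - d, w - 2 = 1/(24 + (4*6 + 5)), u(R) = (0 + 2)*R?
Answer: 2009867/53 ≈ 37922.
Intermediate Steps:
D = 8117
u(R) = 2*R
w = 107/53 (w = 2 + 1/(24 + (4*6 + 5)) = 2 + 1/(24 + (24 + 5)) = 2 + 1/(24 + 29) = 2 + 1/53 = 107/53 ≈ 2.0189)
L(d) = 107/53 - d
(29827 + L(u(12))) + D = (29827 + (107/53 - 2*12)) + 8117 = (29827 + (107/53 - 1*24)) + 8117 = (29827 + (107/53 - 24)) + 8117 = (29827 - 1165/53) + 8117 = 1579666/53 + 8117 = 2009867/53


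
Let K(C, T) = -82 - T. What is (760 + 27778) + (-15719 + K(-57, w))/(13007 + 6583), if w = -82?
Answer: 559043701/19590 ≈ 28537.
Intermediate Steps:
(760 + 27778) + (-15719 + K(-57, w))/(13007 + 6583) = (760 + 27778) + (-15719 + (-82 - 1*(-82)))/(13007 + 6583) = 28538 + (-15719 + (-82 + 82))/19590 = 28538 + (-15719 + 0)*(1/19590) = 28538 - 15719*1/19590 = 28538 - 15719/19590 = 559043701/19590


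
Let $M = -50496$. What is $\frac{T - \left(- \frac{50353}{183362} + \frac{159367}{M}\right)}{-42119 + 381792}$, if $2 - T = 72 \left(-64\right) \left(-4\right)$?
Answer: $- \frac{85306240953209}{1572524229565248} \approx -0.054248$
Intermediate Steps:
$T = -18430$ ($T = 2 - 72 \left(-64\right) \left(-4\right) = 2 - \left(-4608\right) \left(-4\right) = 2 - 18432 = -18430$)
$\frac{T - \left(- \frac{50353}{183362} + \frac{159367}{M}\right)}{-42119 + 381792} = \frac{-18430 - \left(- \frac{159367}{50496} - \frac{50353}{183362}\right)}{-42119 + 381792} = \frac{-18430 - - \frac{15882238471}{4629523776}}{339673} = \left(-18430 + \left(\frac{50353}{183362} + \frac{159367}{50496}\right)\right) \frac{1}{339673} = \left(-18430 + \frac{15882238471}{4629523776}\right) \frac{1}{339673} = \left(- \frac{85306240953209}{4629523776}\right) \frac{1}{339673} = - \frac{85306240953209}{1572524229565248}$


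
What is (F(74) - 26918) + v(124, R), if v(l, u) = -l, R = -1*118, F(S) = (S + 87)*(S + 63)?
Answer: -4985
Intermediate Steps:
F(S) = (63 + S)*(87 + S) (F(S) = (87 + S)*(63 + S) = (63 + S)*(87 + S))
R = -118
(F(74) - 26918) + v(124, R) = ((5481 + 74² + 150*74) - 26918) - 1*124 = ((5481 + 5476 + 11100) - 26918) - 124 = (22057 - 26918) - 124 = -4861 - 124 = -4985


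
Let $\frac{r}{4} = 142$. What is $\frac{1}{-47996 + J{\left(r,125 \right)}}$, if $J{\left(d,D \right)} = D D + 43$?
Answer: $- \frac{1}{32328} \approx -3.0933 \cdot 10^{-5}$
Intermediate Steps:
$r = 568$ ($r = 4 \cdot 142 = 568$)
$J{\left(d,D \right)} = 43 + D^{2}$ ($J{\left(d,D \right)} = D^{2} + 43 = 43 + D^{2}$)
$\frac{1}{-47996 + J{\left(r,125 \right)}} = \frac{1}{-47996 + \left(43 + 125^{2}\right)} = \frac{1}{-47996 + \left(43 + 15625\right)} = \frac{1}{-47996 + 15668} = \frac{1}{-32328} = - \frac{1}{32328}$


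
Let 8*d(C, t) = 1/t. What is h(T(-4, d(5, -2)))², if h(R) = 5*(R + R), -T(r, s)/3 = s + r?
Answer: 950625/64 ≈ 14854.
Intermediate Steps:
d(C, t) = 1/(8*t)
T(r, s) = -3*r - 3*s (T(r, s) = -3*(s + r) = -3*(r + s) = -3*r - 3*s)
h(R) = 10*R (h(R) = 5*(2*R) = 10*R)
h(T(-4, d(5, -2)))² = (10*(-3*(-4) - 3/(8*(-2))))² = (10*(12 - 3*(-1)/(8*2)))² = (10*(12 - 3*(-1/16)))² = (10*(12 + 3/16))² = (10*(195/16))² = (975/8)² = 950625/64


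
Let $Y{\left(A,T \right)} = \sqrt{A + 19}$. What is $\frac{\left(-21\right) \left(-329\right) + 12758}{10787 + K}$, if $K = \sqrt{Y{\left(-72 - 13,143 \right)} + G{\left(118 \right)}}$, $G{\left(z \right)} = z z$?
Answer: $\frac{19667}{10787 + \sqrt{13924 + i \sqrt{66}}} \approx 1.8035 - 5.6931 \cdot 10^{-6} i$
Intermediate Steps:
$Y{\left(A,T \right)} = \sqrt{19 + A}$
$G{\left(z \right)} = z^{2}$
$K = \sqrt{13924 + i \sqrt{66}}$ ($K = \sqrt{\sqrt{19 - 85} + 118^{2}} = \sqrt{\sqrt{19 - 85} + 13924} = \sqrt{\sqrt{-66} + 13924} = \sqrt{i \sqrt{66} + 13924} = \sqrt{13924 + i \sqrt{66}} \approx 118.0 + 0.0344 i$)
$\frac{\left(-21\right) \left(-329\right) + 12758}{10787 + K} = \frac{\left(-21\right) \left(-329\right) + 12758}{10787 + \sqrt{13924 + i \sqrt{66}}} = \frac{6909 + 12758}{10787 + \sqrt{13924 + i \sqrt{66}}} = \frac{19667}{10787 + \sqrt{13924 + i \sqrt{66}}}$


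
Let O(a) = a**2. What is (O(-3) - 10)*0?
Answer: 0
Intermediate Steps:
(O(-3) - 10)*0 = ((-3)**2 - 10)*0 = (9 - 10)*0 = -1*0 = 0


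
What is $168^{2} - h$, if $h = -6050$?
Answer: $34274$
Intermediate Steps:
$168^{2} - h = 168^{2} - -6050 = 28224 + 6050 = 34274$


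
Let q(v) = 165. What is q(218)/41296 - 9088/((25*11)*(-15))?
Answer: 375978673/170346000 ≈ 2.2071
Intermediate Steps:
q(218)/41296 - 9088/((25*11)*(-15)) = 165/41296 - 9088/((25*11)*(-15)) = 165*(1/41296) - 9088/(275*(-15)) = 165/41296 - 9088/(-4125) = 165/41296 - 9088*(-1/4125) = 165/41296 + 9088/4125 = 375978673/170346000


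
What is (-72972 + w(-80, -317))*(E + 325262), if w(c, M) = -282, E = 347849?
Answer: -49308073194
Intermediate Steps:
(-72972 + w(-80, -317))*(E + 325262) = (-72972 - 282)*(347849 + 325262) = -73254*673111 = -49308073194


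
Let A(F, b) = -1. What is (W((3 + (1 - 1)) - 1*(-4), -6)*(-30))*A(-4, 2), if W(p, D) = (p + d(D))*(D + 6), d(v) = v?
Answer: 0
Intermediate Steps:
W(p, D) = (6 + D)*(D + p) (W(p, D) = (p + D)*(D + 6) = (D + p)*(6 + D) = (6 + D)*(D + p))
(W((3 + (1 - 1)) - 1*(-4), -6)*(-30))*A(-4, 2) = (((-6)**2 + 6*(-6) + 6*((3 + (1 - 1)) - 1*(-4)) - 6*((3 + (1 - 1)) - 1*(-4)))*(-30))*(-1) = ((36 - 36 + 6*((3 + 0) + 4) - 6*((3 + 0) + 4))*(-30))*(-1) = ((36 - 36 + 6*(3 + 4) - 6*(3 + 4))*(-30))*(-1) = ((36 - 36 + 6*7 - 6*7)*(-30))*(-1) = ((36 - 36 + 42 - 42)*(-30))*(-1) = (0*(-30))*(-1) = 0*(-1) = 0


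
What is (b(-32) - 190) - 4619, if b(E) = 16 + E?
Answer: -4825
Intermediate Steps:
(b(-32) - 190) - 4619 = ((16 - 32) - 190) - 4619 = (-16 - 190) - 4619 = -206 - 4619 = -4825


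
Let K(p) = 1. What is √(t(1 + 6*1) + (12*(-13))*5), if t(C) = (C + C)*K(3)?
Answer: I*√766 ≈ 27.677*I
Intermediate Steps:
t(C) = 2*C (t(C) = (C + C)*1 = (2*C)*1 = 2*C)
√(t(1 + 6*1) + (12*(-13))*5) = √(2*(1 + 6*1) + (12*(-13))*5) = √(2*(1 + 6) - 156*5) = √(2*7 - 780) = √(14 - 780) = √(-766) = I*√766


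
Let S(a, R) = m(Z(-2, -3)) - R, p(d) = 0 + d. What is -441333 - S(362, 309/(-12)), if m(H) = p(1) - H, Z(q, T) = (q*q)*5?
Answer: -1765359/4 ≈ -4.4134e+5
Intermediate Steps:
p(d) = d
Z(q, T) = 5*q**2 (Z(q, T) = q**2*5 = 5*q**2)
m(H) = 1 - H
S(a, R) = -19 - R (S(a, R) = (1 - 5*(-2)**2) - R = (1 - 5*4) - R = (1 - 1*20) - R = (1 - 20) - R = -19 - R)
-441333 - S(362, 309/(-12)) = -441333 - (-19 - 309/(-12)) = -441333 - (-19 - 309*(-1)/12) = -441333 - (-19 - 1*(-103/4)) = -441333 - (-19 + 103/4) = -441333 - 1*27/4 = -441333 - 27/4 = -1765359/4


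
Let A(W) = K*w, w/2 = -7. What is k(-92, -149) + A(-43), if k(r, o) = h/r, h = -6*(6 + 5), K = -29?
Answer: 18709/46 ≈ 406.72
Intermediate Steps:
h = -66 (h = -6*11 = -66)
w = -14 (w = 2*(-7) = -14)
k(r, o) = -66/r
A(W) = 406 (A(W) = -29*(-14) = 406)
k(-92, -149) + A(-43) = -66/(-92) + 406 = -66*(-1/92) + 406 = 33/46 + 406 = 18709/46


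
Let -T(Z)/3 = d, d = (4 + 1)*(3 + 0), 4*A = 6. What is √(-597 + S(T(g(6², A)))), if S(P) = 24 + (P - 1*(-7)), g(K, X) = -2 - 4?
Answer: I*√611 ≈ 24.718*I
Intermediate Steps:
A = 3/2 (A = (¼)*6 = 3/2 ≈ 1.5000)
g(K, X) = -6
d = 15 (d = 5*3 = 15)
T(Z) = -45 (T(Z) = -3*15 = -45)
S(P) = 31 + P (S(P) = 24 + (P + 7) = 24 + (7 + P) = 31 + P)
√(-597 + S(T(g(6², A)))) = √(-597 + (31 - 45)) = √(-597 - 14) = √(-611) = I*√611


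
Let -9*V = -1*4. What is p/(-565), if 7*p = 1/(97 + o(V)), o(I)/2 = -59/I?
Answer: 2/1332835 ≈ 1.5006e-6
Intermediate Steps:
V = 4/9 (V = -(-1)*4/9 = -⅑*(-4) = 4/9 ≈ 0.44444)
o(I) = -118/I (o(I) = 2*(-59/I) = -118/I)
p = -2/2359 (p = 1/(7*(97 - 118/4/9)) = 1/(7*(97 - 118*9/4)) = 1/(7*(97 - 531/2)) = 1/(7*(-337/2)) = (⅐)*(-2/337) = -2/2359 ≈ -0.00084782)
p/(-565) = -2/2359/(-565) = -2/2359*(-1/565) = 2/1332835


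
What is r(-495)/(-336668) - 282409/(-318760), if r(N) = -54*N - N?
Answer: 21599958053/26829072920 ≈ 0.80510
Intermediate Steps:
r(N) = -55*N
r(-495)/(-336668) - 282409/(-318760) = -55*(-495)/(-336668) - 282409/(-318760) = 27225*(-1/336668) - 282409*(-1/318760) = -27225/336668 + 282409/318760 = 21599958053/26829072920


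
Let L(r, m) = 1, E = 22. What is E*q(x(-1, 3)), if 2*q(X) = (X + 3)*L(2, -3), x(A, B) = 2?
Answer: 55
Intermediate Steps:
q(X) = 3/2 + X/2 (q(X) = ((X + 3)*1)/2 = ((3 + X)*1)/2 = (3 + X)/2 = 3/2 + X/2)
E*q(x(-1, 3)) = 22*(3/2 + (½)*2) = 22*(3/2 + 1) = 22*(5/2) = 55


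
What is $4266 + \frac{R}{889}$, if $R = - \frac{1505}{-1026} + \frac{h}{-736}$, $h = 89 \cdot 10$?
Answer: $\frac{715958460251}{167828976} \approx 4266.0$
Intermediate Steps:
$h = 890$
$R = \frac{48635}{188784}$ ($R = - \frac{1505}{-1026} + \frac{890}{-736} = \left(-1505\right) \left(- \frac{1}{1026}\right) + 890 \left(- \frac{1}{736}\right) = \frac{1505}{1026} - \frac{445}{368} = \frac{48635}{188784} \approx 0.25762$)
$4266 + \frac{R}{889} = 4266 + \frac{48635}{188784 \cdot 889} = 4266 + \frac{48635}{188784} \cdot \frac{1}{889} = 4266 + \frac{48635}{167828976} = \frac{715958460251}{167828976}$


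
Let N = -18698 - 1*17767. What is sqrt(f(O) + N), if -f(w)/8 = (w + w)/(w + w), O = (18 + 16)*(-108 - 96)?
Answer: I*sqrt(36473) ≈ 190.98*I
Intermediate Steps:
N = -36465 (N = -18698 - 17767 = -36465)
O = -6936 (O = 34*(-204) = -6936)
f(w) = -8 (f(w) = -8*(w + w)/(w + w) = -8*2*w/(2*w) = -8*2*w*1/(2*w) = -8*1 = -8)
sqrt(f(O) + N) = sqrt(-8 - 36465) = sqrt(-36473) = I*sqrt(36473)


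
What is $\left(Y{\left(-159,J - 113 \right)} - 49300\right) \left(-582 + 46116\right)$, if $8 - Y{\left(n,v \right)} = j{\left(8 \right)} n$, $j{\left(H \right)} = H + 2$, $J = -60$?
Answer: $-2172062868$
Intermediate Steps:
$j{\left(H \right)} = 2 + H$
$Y{\left(n,v \right)} = 8 - 10 n$ ($Y{\left(n,v \right)} = 8 - \left(2 + 8\right) n = 8 - 10 n$)
$\left(Y{\left(-159,J - 113 \right)} - 49300\right) \left(-582 + 46116\right) = \left(\left(8 - -1590\right) - 49300\right) \left(-582 + 46116\right) = \left(\left(8 + 1590\right) - 49300\right) 45534 = \left(1598 - 49300\right) 45534 = \left(-47702\right) 45534 = -2172062868$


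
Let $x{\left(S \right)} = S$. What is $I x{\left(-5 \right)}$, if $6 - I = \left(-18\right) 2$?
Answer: $-210$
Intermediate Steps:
$I = 42$ ($I = 6 - \left(-18\right) 2 = 6 - -36 = 6 + 36 = 42$)
$I x{\left(-5 \right)} = 42 \left(-5\right) = -210$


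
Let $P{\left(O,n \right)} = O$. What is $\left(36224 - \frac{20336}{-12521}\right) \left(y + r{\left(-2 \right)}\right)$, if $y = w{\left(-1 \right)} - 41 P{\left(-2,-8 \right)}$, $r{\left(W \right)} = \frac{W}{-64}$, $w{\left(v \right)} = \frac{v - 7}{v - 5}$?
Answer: $\frac{75625188815}{25042} \approx 3.0199 \cdot 10^{6}$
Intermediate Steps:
$w{\left(v \right)} = \frac{-7 + v}{-5 + v}$
$r{\left(W \right)} = - \frac{W}{64}$ ($r{\left(W \right)} = W \left(- \frac{1}{64}\right) = - \frac{W}{64}$)
$y = \frac{250}{3}$ ($y = \frac{-7 - 1}{-5 - 1} - -82 = \frac{1}{-6} \left(-8\right) + 82 = \left(- \frac{1}{6}\right) \left(-8\right) + 82 = \frac{4}{3} + 82 = \frac{250}{3} \approx 83.333$)
$\left(36224 - \frac{20336}{-12521}\right) \left(y + r{\left(-2 \right)}\right) = \left(36224 - \frac{20336}{-12521}\right) \left(\frac{250}{3} - - \frac{1}{32}\right) = \left(36224 - - \frac{20336}{12521}\right) \left(\frac{250}{3} + \frac{1}{32}\right) = \left(36224 + \frac{20336}{12521}\right) \frac{8003}{96} = \frac{453581040}{12521} \cdot \frac{8003}{96} = \frac{75625188815}{25042}$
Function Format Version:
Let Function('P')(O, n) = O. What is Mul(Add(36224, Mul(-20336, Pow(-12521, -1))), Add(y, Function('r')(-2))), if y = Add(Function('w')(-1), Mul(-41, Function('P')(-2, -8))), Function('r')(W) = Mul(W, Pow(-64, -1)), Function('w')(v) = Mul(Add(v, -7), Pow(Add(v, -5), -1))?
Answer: Rational(75625188815, 25042) ≈ 3.0199e+6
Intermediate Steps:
Function('w')(v) = Mul(Pow(Add(-5, v), -1), Add(-7, v)) (Function('w')(v) = Mul(Add(-7, v), Pow(Add(-5, v), -1)) = Mul(Pow(Add(-5, v), -1), Add(-7, v)))
Function('r')(W) = Mul(Rational(-1, 64), W) (Function('r')(W) = Mul(W, Rational(-1, 64)) = Mul(Rational(-1, 64), W))
y = Rational(250, 3) (y = Add(Mul(Pow(Add(-5, -1), -1), Add(-7, -1)), Mul(-41, -2)) = Add(Mul(Pow(-6, -1), -8), 82) = Add(Mul(Rational(-1, 6), -8), 82) = Add(Rational(4, 3), 82) = Rational(250, 3) ≈ 83.333)
Mul(Add(36224, Mul(-20336, Pow(-12521, -1))), Add(y, Function('r')(-2))) = Mul(Add(36224, Mul(-20336, Pow(-12521, -1))), Add(Rational(250, 3), Mul(Rational(-1, 64), -2))) = Mul(Add(36224, Mul(-20336, Rational(-1, 12521))), Add(Rational(250, 3), Rational(1, 32))) = Mul(Add(36224, Rational(20336, 12521)), Rational(8003, 96)) = Mul(Rational(453581040, 12521), Rational(8003, 96)) = Rational(75625188815, 25042)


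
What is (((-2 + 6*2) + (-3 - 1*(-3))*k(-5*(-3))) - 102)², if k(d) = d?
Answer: 8464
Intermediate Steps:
(((-2 + 6*2) + (-3 - 1*(-3))*k(-5*(-3))) - 102)² = (((-2 + 6*2) + (-3 - 1*(-3))*(-5*(-3))) - 102)² = (((-2 + 12) + (-3 + 3)*15) - 102)² = ((10 + 0*15) - 102)² = ((10 + 0) - 102)² = (10 - 102)² = (-92)² = 8464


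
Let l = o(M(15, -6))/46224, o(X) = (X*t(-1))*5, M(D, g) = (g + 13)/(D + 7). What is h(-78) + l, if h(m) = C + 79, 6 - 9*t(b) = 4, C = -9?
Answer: 320332355/4576176 ≈ 70.000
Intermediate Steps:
t(b) = 2/9 (t(b) = 2/3 - 1/9*4 = 2/3 - 4/9 = 2/9)
M(D, g) = (13 + g)/(7 + D)
o(X) = 10*X/9 (o(X) = (X*(2/9))*5 = (2*X/9)*5 = 10*X/9)
h(m) = 70 (h(m) = -9 + 79 = 70)
l = 35/4576176 (l = (10*((13 - 6)/(7 + 15))/9)/46224 = (10*(7/22)/9)*(1/46224) = (10*((1/22)*7)/9)*(1/46224) = ((10/9)*(7/22))*(1/46224) = (35/99)*(1/46224) = 35/4576176 ≈ 7.6483e-6)
h(-78) + l = 70 + 35/4576176 = 320332355/4576176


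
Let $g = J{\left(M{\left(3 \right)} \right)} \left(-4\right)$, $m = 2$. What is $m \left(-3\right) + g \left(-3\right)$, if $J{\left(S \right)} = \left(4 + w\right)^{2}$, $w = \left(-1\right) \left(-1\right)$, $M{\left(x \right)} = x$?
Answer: $294$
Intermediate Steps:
$w = 1$
$J{\left(S \right)} = 25$ ($J{\left(S \right)} = \left(4 + 1\right)^{2} = 5^{2} = 25$)
$g = -100$ ($g = 25 \left(-4\right) = -100$)
$m \left(-3\right) + g \left(-3\right) = 2 \left(-3\right) - -300 = -6 + 300 = 294$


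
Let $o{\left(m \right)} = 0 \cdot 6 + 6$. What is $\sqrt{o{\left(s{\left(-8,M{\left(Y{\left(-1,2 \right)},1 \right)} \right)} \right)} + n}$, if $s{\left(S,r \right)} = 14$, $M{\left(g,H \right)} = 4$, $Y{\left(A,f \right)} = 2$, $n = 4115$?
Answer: $\sqrt{4121} \approx 64.195$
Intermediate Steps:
$o{\left(m \right)} = 6$ ($o{\left(m \right)} = 0 + 6 = 6$)
$\sqrt{o{\left(s{\left(-8,M{\left(Y{\left(-1,2 \right)},1 \right)} \right)} \right)} + n} = \sqrt{6 + 4115} = \sqrt{4121}$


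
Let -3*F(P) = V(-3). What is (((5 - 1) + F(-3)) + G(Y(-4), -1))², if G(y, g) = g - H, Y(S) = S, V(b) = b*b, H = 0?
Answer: 0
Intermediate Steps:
V(b) = b²
F(P) = -3 (F(P) = -⅓*(-3)² = -⅓*9 = -3)
G(y, g) = g (G(y, g) = g - 1*0 = g + 0 = g)
(((5 - 1) + F(-3)) + G(Y(-4), -1))² = (((5 - 1) - 3) - 1)² = ((4 - 3) - 1)² = (1 - 1)² = 0² = 0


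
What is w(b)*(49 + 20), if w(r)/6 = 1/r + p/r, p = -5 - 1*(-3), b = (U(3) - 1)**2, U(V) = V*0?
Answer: -414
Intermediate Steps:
U(V) = 0
b = 1 (b = (0 - 1)**2 = (-1)**2 = 1)
p = -2 (p = -5 + 3 = -2)
w(r) = -6/r (w(r) = 6*(1/r - 2/r) = 6*(-1/r) = -6/r)
w(b)*(49 + 20) = (-6/1)*(49 + 20) = -6*1*69 = -6*69 = -414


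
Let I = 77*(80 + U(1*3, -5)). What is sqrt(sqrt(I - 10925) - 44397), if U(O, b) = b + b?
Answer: sqrt(-44397 + 3*I*sqrt(615)) ≈ 0.177 + 210.71*I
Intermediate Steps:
U(O, b) = 2*b
I = 5390 (I = 77*(80 + 2*(-5)) = 77*(80 - 10) = 77*70 = 5390)
sqrt(sqrt(I - 10925) - 44397) = sqrt(sqrt(5390 - 10925) - 44397) = sqrt(sqrt(-5535) - 44397) = sqrt(3*I*sqrt(615) - 44397) = sqrt(-44397 + 3*I*sqrt(615))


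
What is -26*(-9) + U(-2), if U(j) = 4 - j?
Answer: 240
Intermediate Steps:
-26*(-9) + U(-2) = -26*(-9) + (4 - 1*(-2)) = 234 + (4 + 2) = 234 + 6 = 240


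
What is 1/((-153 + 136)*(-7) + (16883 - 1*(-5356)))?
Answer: 1/22358 ≈ 4.4727e-5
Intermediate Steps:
1/((-153 + 136)*(-7) + (16883 - 1*(-5356))) = 1/(-17*(-7) + (16883 + 5356)) = 1/(119 + 22239) = 1/22358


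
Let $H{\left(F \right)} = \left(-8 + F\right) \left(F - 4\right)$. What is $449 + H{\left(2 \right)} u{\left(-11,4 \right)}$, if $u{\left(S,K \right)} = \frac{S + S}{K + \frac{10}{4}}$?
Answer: $\frac{5309}{13} \approx 408.38$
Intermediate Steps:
$H{\left(F \right)} = \left(-8 + F\right) \left(-4 + F\right)$
$u{\left(S,K \right)} = \frac{2 S}{\frac{5}{2} + K}$ ($u{\left(S,K \right)} = \frac{2 S}{K + 10 \cdot \frac{1}{4}} = \frac{2 S}{K + \frac{5}{2}} = \frac{2 S}{\frac{5}{2} + K}$)
$449 + H{\left(2 \right)} u{\left(-11,4 \right)} = 449 + \left(32 + 2^{2} - 24\right) 4 \left(-11\right) \frac{1}{5 + 2 \cdot 4} = 449 + \left(32 + 4 - 24\right) 4 \left(-11\right) \frac{1}{5 + 8} = 449 + 12 \cdot 4 \left(-11\right) \frac{1}{13} = 449 + 12 \left(- \frac{44}{13}\right) = 449 - \frac{528}{13} = \frac{5309}{13}$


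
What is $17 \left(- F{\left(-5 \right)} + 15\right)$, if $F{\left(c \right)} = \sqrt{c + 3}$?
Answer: $255 - 17 i \sqrt{2} \approx 255.0 - 24.042 i$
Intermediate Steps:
$F{\left(c \right)} = \sqrt{3 + c}$
$17 \left(- F{\left(-5 \right)} + 15\right) = 17 \left(- \sqrt{3 - 5} + 15\right) = 17 \left(- \sqrt{-2} + 15\right) = 17 \left(- i \sqrt{2} + 15\right) = 17 \left(15 - i \sqrt{2}\right) = 255 - 17 i \sqrt{2}$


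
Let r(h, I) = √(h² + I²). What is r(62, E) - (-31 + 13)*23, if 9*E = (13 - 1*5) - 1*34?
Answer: 414 + 2*√78010/9 ≈ 476.07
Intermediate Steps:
E = -26/9 (E = ((13 - 1*5) - 1*34)/9 = ((13 - 5) - 34)/9 = (8 - 34)/9 = (⅑)*(-26) = -26/9 ≈ -2.8889)
r(h, I) = √(I² + h²)
r(62, E) - (-31 + 13)*23 = √((-26/9)² + 62²) - (-31 + 13)*23 = √(676/81 + 3844) - (-18)*23 = √(312040/81) - 1*(-414) = 2*√78010/9 + 414 = 414 + 2*√78010/9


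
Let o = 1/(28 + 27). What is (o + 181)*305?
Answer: 607316/11 ≈ 55211.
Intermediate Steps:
o = 1/55 ≈ 0.018182
(o + 181)*305 = (1/55 + 181)*305 = (9956/55)*305 = 607316/11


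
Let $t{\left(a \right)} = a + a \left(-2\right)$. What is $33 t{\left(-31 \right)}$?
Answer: $1023$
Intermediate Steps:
$t{\left(a \right)} = - a$ ($t{\left(a \right)} = a - 2 a = - a$)
$33 t{\left(-31 \right)} = 33 \left(\left(-1\right) \left(-31\right)\right) = 33 \cdot 31 = 1023$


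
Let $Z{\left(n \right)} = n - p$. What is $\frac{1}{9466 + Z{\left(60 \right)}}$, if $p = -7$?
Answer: $\frac{1}{9533} \approx 0.0001049$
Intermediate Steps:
$Z{\left(n \right)} = 7 + n$ ($Z{\left(n \right)} = n - -7 = n + 7 = 7 + n$)
$\frac{1}{9466 + Z{\left(60 \right)}} = \frac{1}{9466 + \left(7 + 60\right)} = \frac{1}{9466 + 67} = \frac{1}{9533}$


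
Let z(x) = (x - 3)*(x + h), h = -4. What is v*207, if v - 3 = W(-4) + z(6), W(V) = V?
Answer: 1035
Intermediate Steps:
z(x) = (-4 + x)*(-3 + x) (z(x) = (x - 3)*(x - 4) = (-3 + x)*(-4 + x) = (-4 + x)*(-3 + x))
v = 5 (v = 3 + (-4 + (12 + 6**2 - 7*6)) = 3 + (-4 + (12 + 36 - 42)) = 3 + (-4 + 6) = 3 + 2 = 5)
v*207 = 5*207 = 1035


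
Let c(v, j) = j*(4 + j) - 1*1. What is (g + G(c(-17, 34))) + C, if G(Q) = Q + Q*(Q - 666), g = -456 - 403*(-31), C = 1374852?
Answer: 2195055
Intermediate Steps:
c(v, j) = -1 + j*(4 + j) (c(v, j) = j*(4 + j) - 1 = -1 + j*(4 + j))
g = 12037 (g = -456 + 12493 = 12037)
G(Q) = Q + Q*(-666 + Q)
(g + G(c(-17, 34))) + C = (12037 + (-1 + 34**2 + 4*34)*(-665 + (-1 + 34**2 + 4*34))) + 1374852 = (12037 + (-1 + 1156 + 136)*(-665 + (-1 + 1156 + 136))) + 1374852 = (12037 + 1291*(-665 + 1291)) + 1374852 = (12037 + 1291*626) + 1374852 = (12037 + 808166) + 1374852 = 820203 + 1374852 = 2195055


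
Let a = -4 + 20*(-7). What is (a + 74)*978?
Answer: -68460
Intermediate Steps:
a = -144 (a = -4 - 140 = -144)
(a + 74)*978 = (-144 + 74)*978 = -70*978 = -68460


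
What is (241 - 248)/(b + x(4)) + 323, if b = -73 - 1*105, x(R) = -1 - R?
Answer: 59116/183 ≈ 323.04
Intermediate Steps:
b = -178 (b = -73 - 105 = -178)
(241 - 248)/(b + x(4)) + 323 = (241 - 248)/(-178 + (-1 - 1*4)) + 323 = -7/(-178 + (-1 - 4)) + 323 = -7/(-178 - 5) + 323 = -7/(-183) + 323 = -7*(-1/183) + 323 = 7/183 + 323 = 59116/183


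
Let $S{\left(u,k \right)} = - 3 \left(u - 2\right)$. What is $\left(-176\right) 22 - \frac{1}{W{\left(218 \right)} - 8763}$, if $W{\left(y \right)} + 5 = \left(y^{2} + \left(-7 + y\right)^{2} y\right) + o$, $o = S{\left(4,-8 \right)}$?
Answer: $- \frac{37730038017}{9744328} \approx -3872.0$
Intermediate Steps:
$S{\left(u,k \right)} = 6 - 3 u$ ($S{\left(u,k \right)} = - 3 \left(-2 + u\right) = 6 - 3 u$)
$o = -6$ ($o = 6 - 12 = -6$)
$W{\left(y \right)} = -11 + y^{2} + y \left(-7 + y\right)^{2}$ ($W{\left(y \right)} = -5 - \left(6 - y^{2} - \left(-7 + y\right)^{2} y\right) = -5 - \left(6 - y^{2} - y \left(-7 + y\right)^{2}\right) = -5 + \left(-6 + y^{2} + y \left(-7 + y\right)^{2}\right) = -11 + y^{2} + y \left(-7 + y\right)^{2}$)
$\left(-176\right) 22 - \frac{1}{W{\left(218 \right)} - 8763} = \left(-176\right) 22 - \frac{1}{\left(-11 + 218^{2} + 218 \left(-7 + 218\right)^{2}\right) - 8763} = -3872 - \frac{1}{\left(-11 + 47524 + 218 \cdot 211^{2}\right) - 8763} = -3872 - \frac{1}{\left(-11 + 47524 + 218 \cdot 44521\right) - 8763} = -3872 - \frac{1}{\left(-11 + 47524 + 9705578\right) - 8763} = -3872 - \frac{1}{9753091 - 8763} = -3872 - \frac{1}{9744328} = - \frac{37730038017}{9744328}$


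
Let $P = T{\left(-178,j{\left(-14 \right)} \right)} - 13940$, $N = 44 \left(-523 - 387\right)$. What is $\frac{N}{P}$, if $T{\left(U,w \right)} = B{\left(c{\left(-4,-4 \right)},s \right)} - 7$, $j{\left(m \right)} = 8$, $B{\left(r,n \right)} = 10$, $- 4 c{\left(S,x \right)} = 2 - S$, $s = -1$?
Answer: $\frac{520}{181} \approx 2.8729$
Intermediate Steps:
$c{\left(S,x \right)} = - \frac{1}{2} + \frac{S}{4}$ ($c{\left(S,x \right)} = - \frac{2 - S}{4} = - \frac{1}{2} + \frac{S}{4}$)
$T{\left(U,w \right)} = 3$ ($T{\left(U,w \right)} = 10 - 7 = 3$)
$N = -40040$ ($N = 44 \left(-910\right) = -40040$)
$P = -13937$ ($P = 3 - 13940 = -13937$)
$\frac{N}{P} = - \frac{40040}{-13937} = \left(-40040\right) \left(- \frac{1}{13937}\right) = \frac{520}{181}$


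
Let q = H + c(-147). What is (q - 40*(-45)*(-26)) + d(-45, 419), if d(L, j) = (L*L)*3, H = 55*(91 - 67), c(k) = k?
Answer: -39552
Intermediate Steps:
H = 1320 (H = 55*24 = 1320)
q = 1173 (q = 1320 - 147 = 1173)
d(L, j) = 3*L² (d(L, j) = L²*3 = 3*L²)
(q - 40*(-45)*(-26)) + d(-45, 419) = (1173 - 40*(-45)*(-26)) + 3*(-45)² = (1173 + 1800*(-26)) + 3*2025 = (1173 - 46800) + 6075 = -45627 + 6075 = -39552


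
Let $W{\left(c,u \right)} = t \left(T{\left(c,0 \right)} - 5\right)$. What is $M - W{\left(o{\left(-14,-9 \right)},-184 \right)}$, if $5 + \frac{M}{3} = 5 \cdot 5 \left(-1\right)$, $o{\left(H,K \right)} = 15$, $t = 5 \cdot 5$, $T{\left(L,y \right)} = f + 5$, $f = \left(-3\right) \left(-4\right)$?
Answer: $-390$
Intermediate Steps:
$f = 12$
$T{\left(L,y \right)} = 17$ ($T{\left(L,y \right)} = 12 + 5 = 17$)
$t = 25$
$W{\left(c,u \right)} = 300$ ($W{\left(c,u \right)} = 25 \left(17 - 5\right) = 25 \cdot 12 = 300$)
$M = -90$ ($M = -15 + 3 \cdot 5 \cdot 5 \left(-1\right) = -15 + 3 \cdot 25 \left(-1\right) = -15 + 3 \left(-25\right) = -15 - 75 = -90$)
$M - W{\left(o{\left(-14,-9 \right)},-184 \right)} = -90 - 300 = -390$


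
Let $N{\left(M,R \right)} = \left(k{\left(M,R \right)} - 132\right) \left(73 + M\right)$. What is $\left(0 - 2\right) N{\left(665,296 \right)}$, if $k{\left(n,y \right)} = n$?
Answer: $-786708$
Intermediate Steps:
$N{\left(M,R \right)} = \left(-132 + M\right) \left(73 + M\right)$ ($N{\left(M,R \right)} = \left(M - 132\right) \left(73 + M\right) = \left(-132 + M\right) \left(73 + M\right)$)
$\left(0 - 2\right) N{\left(665,296 \right)} = \left(0 - 2\right) \left(-9636 + 665^{2} - 39235\right) = \left(0 - 2\right) \left(-9636 + 442225 - 39235\right) = \left(-2\right) 393354 = -786708$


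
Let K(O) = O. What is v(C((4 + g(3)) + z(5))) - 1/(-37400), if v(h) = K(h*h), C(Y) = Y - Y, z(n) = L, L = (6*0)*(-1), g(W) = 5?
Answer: 1/37400 ≈ 2.6738e-5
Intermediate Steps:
L = 0 (L = 0*(-1) = 0)
z(n) = 0
C(Y) = 0
v(h) = h² (v(h) = h*h = h²)
v(C((4 + g(3)) + z(5))) - 1/(-37400) = 0² - 1/(-37400) = 0 - 1*(-1/37400) = 0 + 1/37400 = 1/37400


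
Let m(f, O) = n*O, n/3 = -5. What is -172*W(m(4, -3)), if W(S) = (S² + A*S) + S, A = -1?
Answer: -348300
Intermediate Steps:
n = -15 (n = 3*(-5) = -15)
m(f, O) = -15*O
W(S) = S² (W(S) = (S² - S) + S = S²)
-172*W(m(4, -3)) = -172*(-15*(-3))² = -172*45² = -172*2025 = -348300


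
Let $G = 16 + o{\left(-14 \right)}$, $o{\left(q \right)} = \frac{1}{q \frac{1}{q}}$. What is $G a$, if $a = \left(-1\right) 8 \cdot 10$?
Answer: $-1360$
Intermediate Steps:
$o{\left(q \right)} = 1$ ($o{\left(q \right)} = 1^{-1} = 1$)
$a = -80$ ($a = \left(-8\right) 10 = -80$)
$G = 17$ ($G = 16 + 1 = 17$)
$G a = 17 \left(-80\right) = -1360$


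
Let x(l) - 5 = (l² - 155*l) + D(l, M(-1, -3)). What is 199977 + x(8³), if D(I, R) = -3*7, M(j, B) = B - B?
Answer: 382745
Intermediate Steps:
M(j, B) = 0
D(I, R) = -21
x(l) = -16 + l² - 155*l (x(l) = 5 + ((l² - 155*l) - 21) = 5 + (-21 + l² - 155*l) = -16 + l² - 155*l)
199977 + x(8³) = 199977 + (-16 + (8³)² - 155*8³) = 199977 + (-16 + 512² - 155*512) = 199977 + (-16 + 262144 - 79360) = 199977 + 182768 = 382745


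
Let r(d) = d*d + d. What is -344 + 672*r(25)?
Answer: 436456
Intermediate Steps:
r(d) = d + d² (r(d) = d² + d = d + d²)
-344 + 672*r(25) = -344 + 672*(25*(1 + 25)) = -344 + 672*(25*26) = -344 + 672*650 = -344 + 436800 = 436456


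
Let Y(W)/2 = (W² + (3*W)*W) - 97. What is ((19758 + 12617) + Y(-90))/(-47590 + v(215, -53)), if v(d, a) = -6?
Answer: -96981/47596 ≈ -2.0376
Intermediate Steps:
Y(W) = -194 + 8*W² (Y(W) = 2*((W² + (3*W)*W) - 97) = 2*((W² + 3*W²) - 97) = 2*(4*W² - 97) = 2*(-97 + 4*W²) = -194 + 8*W²)
((19758 + 12617) + Y(-90))/(-47590 + v(215, -53)) = ((19758 + 12617) + (-194 + 8*(-90)²))/(-47590 - 6) = (32375 + (-194 + 8*8100))/(-47596) = (32375 + (-194 + 64800))*(-1/47596) = (32375 + 64606)*(-1/47596) = 96981*(-1/47596) = -96981/47596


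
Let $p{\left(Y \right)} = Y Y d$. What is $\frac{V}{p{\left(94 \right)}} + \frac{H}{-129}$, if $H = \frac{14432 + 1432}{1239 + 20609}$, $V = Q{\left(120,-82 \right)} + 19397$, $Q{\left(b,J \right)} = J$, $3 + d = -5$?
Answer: $- \frac{2314943163}{8301103904} \approx -0.27887$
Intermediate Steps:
$d = -8$ ($d = -3 - 5 = -8$)
$p{\left(Y \right)} = - 8 Y^{2}$ ($p{\left(Y \right)} = Y Y \left(-8\right) = Y^{2} \left(-8\right) = - 8 Y^{2}$)
$V = 19315$ ($V = -82 + 19397 = 19315$)
$H = \frac{1983}{2731}$ ($H = \frac{15864}{21848} = 15864 \cdot \frac{1}{21848} = \frac{1983}{2731} \approx 0.72611$)
$\frac{V}{p{\left(94 \right)}} + \frac{H}{-129} = \frac{19315}{\left(-8\right) 94^{2}} + \frac{1983}{2731 \left(-129\right)} = \frac{19315}{\left(-8\right) 8836} + \frac{1983}{2731} \left(- \frac{1}{129}\right) = \frac{19315}{-70688} - \frac{661}{117433} = 19315 \left(- \frac{1}{70688}\right) - \frac{661}{117433} = - \frac{19315}{70688} - \frac{661}{117433} = - \frac{2314943163}{8301103904}$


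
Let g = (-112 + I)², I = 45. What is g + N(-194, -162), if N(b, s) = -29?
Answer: 4460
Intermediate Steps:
g = 4489 (g = (-112 + 45)² = (-67)² = 4489)
g + N(-194, -162) = 4489 - 29 = 4460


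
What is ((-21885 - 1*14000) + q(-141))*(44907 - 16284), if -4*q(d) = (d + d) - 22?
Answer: -1024961007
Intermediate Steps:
q(d) = 11/2 - d/2 (q(d) = -((d + d) - 22)/4 = -(2*d - 22)/4 = -(-22 + 2*d)/4 = 11/2 - d/2)
((-21885 - 1*14000) + q(-141))*(44907 - 16284) = ((-21885 - 1*14000) + (11/2 - ½*(-141)))*(44907 - 16284) = ((-21885 - 14000) + (11/2 + 141/2))*28623 = (-35885 + 76)*28623 = -35809*28623 = -1024961007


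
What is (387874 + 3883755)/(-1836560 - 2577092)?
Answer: -4271629/4413652 ≈ -0.96782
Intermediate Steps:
(387874 + 3883755)/(-1836560 - 2577092) = 4271629/(-4413652) = 4271629*(-1/4413652) = -4271629/4413652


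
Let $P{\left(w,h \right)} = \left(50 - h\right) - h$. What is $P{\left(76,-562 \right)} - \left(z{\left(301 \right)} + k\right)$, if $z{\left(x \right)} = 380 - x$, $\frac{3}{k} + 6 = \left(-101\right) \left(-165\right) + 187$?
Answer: $\frac{18446367}{16846} \approx 1095.0$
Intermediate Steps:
$P{\left(w,h \right)} = 50 - 2 h$
$k = \frac{3}{16846}$ ($k = \frac{3}{-6 + \left(\left(-101\right) \left(-165\right) + 187\right)} = \frac{3}{-6 + \left(16665 + 187\right)} = \frac{3}{-6 + 16852} = \frac{3}{16846} \approx 0.00017808$)
$P{\left(76,-562 \right)} - \left(z{\left(301 \right)} + k\right) = \left(50 - -1124\right) - \left(\left(380 - 301\right) + \frac{3}{16846}\right) = \left(50 + 1124\right) - \left(\left(380 - 301\right) + \frac{3}{16846}\right) = 1174 - \left(79 + \frac{3}{16846}\right) = 1174 - \frac{1330837}{16846} = \frac{18446367}{16846}$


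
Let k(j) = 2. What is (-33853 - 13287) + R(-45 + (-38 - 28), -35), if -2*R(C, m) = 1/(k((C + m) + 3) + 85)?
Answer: -8202361/174 ≈ -47140.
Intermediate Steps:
R(C, m) = -1/174 (R(C, m) = -1/(2*(2 + 85)) = -1/2/87 = -1/2*1/87 = -1/174)
(-33853 - 13287) + R(-45 + (-38 - 28), -35) = (-33853 - 13287) - 1/174 = -47140 - 1/174 = -8202361/174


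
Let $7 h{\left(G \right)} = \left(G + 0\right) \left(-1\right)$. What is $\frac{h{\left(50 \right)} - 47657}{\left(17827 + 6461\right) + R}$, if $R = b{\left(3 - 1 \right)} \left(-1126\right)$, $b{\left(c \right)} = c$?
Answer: $- \frac{333649}{154252} \approx -2.163$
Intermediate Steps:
$h{\left(G \right)} = - \frac{G}{7}$ ($h{\left(G \right)} = \frac{\left(G + 0\right) \left(-1\right)}{7} = \frac{G \left(-1\right)}{7} = \frac{\left(-1\right) G}{7} = - \frac{G}{7}$)
$R = -2252$ ($R = \left(3 - 1\right) \left(-1126\right) = 2 \left(-1126\right) = -2252$)
$\frac{h{\left(50 \right)} - 47657}{\left(17827 + 6461\right) + R} = \frac{\left(- \frac{1}{7}\right) 50 - 47657}{\left(17827 + 6461\right) - 2252} = \frac{- \frac{50}{7} - 47657}{24288 - 2252} = - \frac{333649}{7 \cdot 22036} = \left(- \frac{333649}{7}\right) \frac{1}{22036} = - \frac{333649}{154252}$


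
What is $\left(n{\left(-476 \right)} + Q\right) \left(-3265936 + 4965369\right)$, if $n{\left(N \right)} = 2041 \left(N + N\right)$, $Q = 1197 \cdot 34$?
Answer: $-3232889176622$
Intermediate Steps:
$Q = 40698$
$n{\left(N \right)} = 4082 N$ ($n{\left(N \right)} = 2041 \cdot 2 N = 4082 N$)
$\left(n{\left(-476 \right)} + Q\right) \left(-3265936 + 4965369\right) = \left(4082 \left(-476\right) + 40698\right) \left(-3265936 + 4965369\right) = \left(-1943032 + 40698\right) 1699433 = \left(-1902334\right) 1699433 = -3232889176622$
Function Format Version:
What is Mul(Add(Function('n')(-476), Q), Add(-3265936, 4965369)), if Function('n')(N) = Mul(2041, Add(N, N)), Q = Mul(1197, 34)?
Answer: -3232889176622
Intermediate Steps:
Q = 40698
Function('n')(N) = Mul(4082, N) (Function('n')(N) = Mul(2041, Mul(2, N)) = Mul(4082, N))
Mul(Add(Function('n')(-476), Q), Add(-3265936, 4965369)) = Mul(Add(Mul(4082, -476), 40698), Add(-3265936, 4965369)) = Mul(Add(-1943032, 40698), 1699433) = Mul(-1902334, 1699433) = -3232889176622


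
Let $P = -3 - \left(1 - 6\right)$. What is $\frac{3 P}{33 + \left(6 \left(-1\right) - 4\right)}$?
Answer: $\frac{6}{23} \approx 0.26087$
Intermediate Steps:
$P = 2$ ($P = -3 - \left(1 - 6\right) = -3 - -5 = -3 + 5 = 2$)
$\frac{3 P}{33 + \left(6 \left(-1\right) - 4\right)} = \frac{3 \cdot 2}{33 + \left(6 \left(-1\right) - 4\right)} = \frac{1}{33 - 10} \cdot 6 = \frac{1}{23} \cdot 6 = \frac{6}{23}$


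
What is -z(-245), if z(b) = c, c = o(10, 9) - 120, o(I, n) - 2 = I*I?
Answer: 18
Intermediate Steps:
o(I, n) = 2 + I**2 (o(I, n) = 2 + I*I = 2 + I**2)
c = -18 (c = (2 + 10**2) - 120 = (2 + 100) - 120 = 102 - 120 = -18)
z(b) = -18
-z(-245) = -1*(-18) = 18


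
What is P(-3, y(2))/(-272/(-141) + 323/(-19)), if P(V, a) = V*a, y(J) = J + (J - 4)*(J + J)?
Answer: -2538/2125 ≈ -1.1944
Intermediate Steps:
y(J) = J + 2*J*(-4 + J) (y(J) = J + (-4 + J)*(2*J) = J + 2*J*(-4 + J))
P(-3, y(2))/(-272/(-141) + 323/(-19)) = (-6*(-7 + 2*2))/(-272/(-141) + 323/(-19)) = (-6*(-7 + 4))/(-272*(-1/141) + 323*(-1/19)) = (-6*(-3))/(272/141 - 17) = (-3*(-6))/(-2125/141) = 18*(-141/2125) = -2538/2125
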